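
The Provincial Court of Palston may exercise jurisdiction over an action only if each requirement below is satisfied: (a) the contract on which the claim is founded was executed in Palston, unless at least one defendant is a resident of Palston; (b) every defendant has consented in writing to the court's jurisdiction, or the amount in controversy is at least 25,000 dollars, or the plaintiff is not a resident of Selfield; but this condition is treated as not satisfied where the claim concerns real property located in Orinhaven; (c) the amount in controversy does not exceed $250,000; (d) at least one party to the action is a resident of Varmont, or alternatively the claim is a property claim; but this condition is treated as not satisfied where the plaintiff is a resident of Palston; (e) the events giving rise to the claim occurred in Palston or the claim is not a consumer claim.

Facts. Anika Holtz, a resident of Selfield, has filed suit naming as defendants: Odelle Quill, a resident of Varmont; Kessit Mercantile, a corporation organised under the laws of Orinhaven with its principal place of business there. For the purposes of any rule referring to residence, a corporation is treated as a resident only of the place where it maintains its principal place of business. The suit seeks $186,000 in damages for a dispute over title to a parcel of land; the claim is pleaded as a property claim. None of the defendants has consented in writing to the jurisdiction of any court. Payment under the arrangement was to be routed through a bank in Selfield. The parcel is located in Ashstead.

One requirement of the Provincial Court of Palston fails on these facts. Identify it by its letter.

The Provincial Court of Palston:
  (a) No contract (and hence no place of execution) is alleged. The proviso offers no rescue either, since no defendant resides in Palston (they reside in Varmont, Orinhaven). Not met.
  (b) The amount in controversy is USD 186,000, which meets the 25,000 dollars floor, which satisfies one of the alternatives. The carve-out does not apply: the property lies in Ashstead, not Orinhaven. Met.
  (c) The amount in controversy is USD 186,000, within the USD 250,000 ceiling. Satisfied.
  (d) Odelle Quill resides in Varmont — that alternative is enough. The carve-out does not apply: the plaintiff resides in Selfield, not Palston. Condition met.
  (e) The claim is a property claim, not a consumer claim, which satisfies one of the alternatives. Met.
Only condition (a) fails.

(a)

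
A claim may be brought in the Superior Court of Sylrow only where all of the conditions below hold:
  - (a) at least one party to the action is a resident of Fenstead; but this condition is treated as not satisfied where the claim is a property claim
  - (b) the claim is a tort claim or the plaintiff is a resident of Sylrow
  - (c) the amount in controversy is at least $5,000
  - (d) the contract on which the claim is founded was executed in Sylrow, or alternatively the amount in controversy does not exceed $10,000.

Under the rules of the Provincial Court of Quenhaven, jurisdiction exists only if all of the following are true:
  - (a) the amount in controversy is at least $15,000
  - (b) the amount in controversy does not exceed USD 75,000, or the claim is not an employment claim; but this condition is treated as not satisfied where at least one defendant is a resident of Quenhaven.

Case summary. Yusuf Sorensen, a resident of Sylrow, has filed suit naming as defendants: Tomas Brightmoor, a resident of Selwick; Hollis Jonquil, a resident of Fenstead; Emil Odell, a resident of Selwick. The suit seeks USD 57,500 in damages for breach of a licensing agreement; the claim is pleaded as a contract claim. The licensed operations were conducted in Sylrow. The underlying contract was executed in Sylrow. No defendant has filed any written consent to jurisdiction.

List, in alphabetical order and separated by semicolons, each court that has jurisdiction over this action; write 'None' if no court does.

the Provincial Court of Quenhaven; the Superior Court of Sylrow

The Superior Court of Sylrow:
  (a) Hollis Jonquil resides in Fenstead. The exception is not triggered, since the claim is a contract claim, not a property claim. Met.
  (b) The plaintiff resides in Sylrow, so this disjunct is met. Satisfied.
  (c) The amount in controversy is $57,500, which meets the 5,000 dollars floor. Met.
  (d) The contract was executed in Sylrow, which satisfies one of the alternatives. Condition met.
  → Every requirement is satisfied — jurisdiction.
The Provincial Court of Quenhaven:
  (a) The amount in controversy is 57,500 dollars, which meets the 15,000 dollars floor. Satisfied.
  (b) The amount in controversy is 57,500 dollars, within the USD 75,000 ceiling — that alternative is enough. And the carve-out is inapplicable — no defendant resides in Quenhaven (they reside in Selwick, Fenstead, Selwick). Condition met.
  → All conditions met; jurisdiction exists.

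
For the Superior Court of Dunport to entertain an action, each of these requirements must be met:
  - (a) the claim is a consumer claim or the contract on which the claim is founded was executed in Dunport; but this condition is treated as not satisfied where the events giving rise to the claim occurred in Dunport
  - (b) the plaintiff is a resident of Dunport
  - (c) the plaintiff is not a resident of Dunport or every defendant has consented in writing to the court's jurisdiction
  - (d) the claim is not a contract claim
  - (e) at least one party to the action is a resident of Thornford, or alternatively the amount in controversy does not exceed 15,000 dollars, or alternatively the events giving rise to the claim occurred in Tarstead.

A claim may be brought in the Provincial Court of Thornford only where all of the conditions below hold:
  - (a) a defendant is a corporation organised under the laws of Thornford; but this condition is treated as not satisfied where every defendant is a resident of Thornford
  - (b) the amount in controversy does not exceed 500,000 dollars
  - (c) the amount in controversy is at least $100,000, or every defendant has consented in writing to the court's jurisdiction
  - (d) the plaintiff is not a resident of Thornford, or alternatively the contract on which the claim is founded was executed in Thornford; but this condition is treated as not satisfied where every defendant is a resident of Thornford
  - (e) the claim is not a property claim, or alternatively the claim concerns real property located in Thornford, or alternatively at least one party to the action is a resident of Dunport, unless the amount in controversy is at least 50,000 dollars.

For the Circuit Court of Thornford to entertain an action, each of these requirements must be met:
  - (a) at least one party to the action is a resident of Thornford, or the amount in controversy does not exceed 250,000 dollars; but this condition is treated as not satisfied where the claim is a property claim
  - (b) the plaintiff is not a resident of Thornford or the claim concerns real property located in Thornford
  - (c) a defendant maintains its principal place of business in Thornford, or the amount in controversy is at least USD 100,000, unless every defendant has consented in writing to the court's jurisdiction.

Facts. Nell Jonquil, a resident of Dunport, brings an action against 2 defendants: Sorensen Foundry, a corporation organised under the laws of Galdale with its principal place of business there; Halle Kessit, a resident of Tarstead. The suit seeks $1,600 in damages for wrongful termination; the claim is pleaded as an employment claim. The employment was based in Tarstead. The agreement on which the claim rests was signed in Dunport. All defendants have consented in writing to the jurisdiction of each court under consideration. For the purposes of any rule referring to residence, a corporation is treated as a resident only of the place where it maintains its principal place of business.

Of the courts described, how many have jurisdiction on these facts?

The Superior Court of Dunport:
  (a) The contract was executed in Dunport, so one alternative holds. And the carve-out is inapplicable — the operative events occurred in Tarstead, not Dunport. Satisfied.
  (b) The plaintiff resides in Dunport. Satisfied.
  (c) Every defendant has filed written consent, so one alternative holds. Condition met.
  (d) The claim is an employment claim, not a contract claim. Satisfied.
  (e) The amount in controversy is USD 1,600, within the $15,000 ceiling — that alternative is enough. Met.
  → Every requirement is satisfied — jurisdiction.
The Provincial Court of Thornford:
  (a) The corporate defendant(s) are organised in Galdale, not Thornford. Fails.
  (b) The amount in controversy is $1,600, within the $500,000 ceiling. Met.
  (c) Every defendant has filed written consent, so one alternative holds. Satisfied.
  (d) The plaintiff resides in Dunport, which is not Thornford, so this disjunct is met. And the carve-out is inapplicable — the defendants reside as follows — Sorensen Foundry in Galdale, Halle Kessit in Tarstead — not all in Thornford. Condition met.
  (e) The claim is an employment claim, not a property claim, which satisfies one of the alternatives. Satisfied.
  → The court lacks jurisdiction.
The Circuit Court of Thornford:
  (a) The amount in controversy is USD 1,600, within the USD 250,000 ceiling, which satisfies one of the alternatives. The carve-out does not apply: the claim is an employment claim, not a property claim. Condition met.
  (b) The plaintiff resides in Dunport, which is not Thornford, which satisfies one of the alternatives. Met.
  (c) The corporate defendant(s) have their principal place of business in Galdale, not Thornford; the amount in controversy is 1,600 dollars, below the USD 100,000 floor — every alternative fails. However, every defendant has filed written consent, so the 'unless' proviso supplies this condition. Met.
  → Every requirement is satisfied — jurisdiction.
Courts with jurisdiction: the Superior Court of Dunport, the Circuit Court of Thornford — 2 in total.

2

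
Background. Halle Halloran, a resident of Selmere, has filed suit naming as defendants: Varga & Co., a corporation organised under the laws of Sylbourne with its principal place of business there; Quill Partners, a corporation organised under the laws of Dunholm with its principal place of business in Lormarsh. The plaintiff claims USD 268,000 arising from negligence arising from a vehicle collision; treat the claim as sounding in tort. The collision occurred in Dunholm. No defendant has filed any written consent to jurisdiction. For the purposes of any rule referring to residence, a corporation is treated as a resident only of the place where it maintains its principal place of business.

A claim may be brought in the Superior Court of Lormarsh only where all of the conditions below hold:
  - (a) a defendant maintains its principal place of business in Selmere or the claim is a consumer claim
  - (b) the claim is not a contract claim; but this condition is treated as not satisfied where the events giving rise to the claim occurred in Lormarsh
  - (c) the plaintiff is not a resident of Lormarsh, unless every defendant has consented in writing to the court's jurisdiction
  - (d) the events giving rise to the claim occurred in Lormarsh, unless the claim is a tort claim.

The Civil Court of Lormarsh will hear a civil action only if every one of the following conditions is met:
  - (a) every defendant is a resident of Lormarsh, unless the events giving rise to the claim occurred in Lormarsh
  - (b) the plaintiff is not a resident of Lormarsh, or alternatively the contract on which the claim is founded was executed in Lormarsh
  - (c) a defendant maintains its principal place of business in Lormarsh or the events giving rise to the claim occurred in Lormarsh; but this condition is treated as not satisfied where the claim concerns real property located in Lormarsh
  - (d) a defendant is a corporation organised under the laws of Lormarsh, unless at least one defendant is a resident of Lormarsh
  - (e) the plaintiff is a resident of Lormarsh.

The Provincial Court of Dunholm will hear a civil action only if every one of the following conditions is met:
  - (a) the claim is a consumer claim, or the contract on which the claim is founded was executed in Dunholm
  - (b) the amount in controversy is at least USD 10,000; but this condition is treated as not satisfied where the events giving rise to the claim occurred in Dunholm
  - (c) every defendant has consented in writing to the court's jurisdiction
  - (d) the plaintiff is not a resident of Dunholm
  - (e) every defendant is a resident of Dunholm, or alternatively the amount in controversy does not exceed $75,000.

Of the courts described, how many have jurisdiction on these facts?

0

The Superior Court of Lormarsh:
  (a) The corporate defendant(s) have their principal place of business in Lormarsh, Sylbourne, not Selmere; the claim is a tort claim, not a consumer claim — no alternative holds. Fails.
  (b) The claim is a tort claim, not a contract claim. The exception is not triggered, since the operative events occurred in Dunholm, not Lormarsh. Met.
  (c) The plaintiff resides in Selmere, which is not Lormarsh. Condition met.
  (d) The operative events occurred in Dunholm, not Lormarsh. The proviso rescues it, though: the claim is a tort claim. Satisfied.
  → Not every requirement is met — no jurisdiction.
The Civil Court of Lormarsh:
  (a) The defendants reside as follows — Varga & Co. in Sylbourne, Quill Partners in Lormarsh — not all in Lormarsh. The proviso offers no rescue either, since the operative events occurred in Dunholm, not Lormarsh. Not met.
  (b) The plaintiff resides in Selmere, which is not Lormarsh — that alternative is enough. Condition met.
  (c) Quill Partners has its principal place of business in Lormarsh, so this disjunct is met. And the carve-out is inapplicable — the claim does not concern real property. Satisfied.
  (d) The corporate defendant(s) are organised in Dunholm, Sylbourne, not Lormarsh. However, Quill Partners resides in Lormarsh, so the 'unless' proviso supplies this condition. Condition met.
  (e) The plaintiff resides in Selmere, not Lormarsh. Not satisfied.
  → The court lacks jurisdiction.
The Provincial Court of Dunholm:
  (a) The claim is a tort claim, not a consumer claim; no contract (and hence no place of execution) is alleged — no alternative holds. Fails.
  (b) The amount in controversy is USD 268,000, which meets the $10,000 floor. But the operative events occurred in Dunholm, triggering the carve-out and defeating this condition. Fails.
  (c) No such written consent has been filed. Not met.
  (d) The plaintiff resides in Selmere, which is not Dunholm. Condition met.
  (e) The defendants reside as follows — Varga & Co. in Sylbourne, Quill Partners in Lormarsh — not all in Dunholm; the amount in controversy is $268,000, above the USD 75,000 ceiling — every alternative fails. Not met.
  → At least one condition fails; no jurisdiction.
No court satisfies all of its conditions.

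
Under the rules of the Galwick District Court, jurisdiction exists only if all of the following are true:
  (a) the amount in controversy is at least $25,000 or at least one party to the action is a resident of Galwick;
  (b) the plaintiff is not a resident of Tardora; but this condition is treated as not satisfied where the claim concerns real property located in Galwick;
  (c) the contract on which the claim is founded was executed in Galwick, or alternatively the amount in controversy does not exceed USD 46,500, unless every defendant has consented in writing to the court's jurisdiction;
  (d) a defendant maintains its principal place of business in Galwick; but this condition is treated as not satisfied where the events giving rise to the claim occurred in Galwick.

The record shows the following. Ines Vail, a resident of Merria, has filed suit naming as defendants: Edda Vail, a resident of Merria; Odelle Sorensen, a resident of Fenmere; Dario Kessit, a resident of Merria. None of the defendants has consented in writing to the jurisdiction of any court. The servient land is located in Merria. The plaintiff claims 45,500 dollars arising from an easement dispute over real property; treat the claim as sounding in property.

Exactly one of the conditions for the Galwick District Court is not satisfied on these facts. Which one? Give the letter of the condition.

The Galwick District Court:
  (a) The amount in controversy is USD 45,500, which meets the USD 25,000 floor, so one alternative holds. Condition met.
  (b) The plaintiff resides in Merria, which is not Tardora. The exception is not triggered, since the property lies in Merria, not Galwick. Met.
  (c) The amount in controversy is $45,500, within the $46,500 ceiling, which satisfies one of the alternatives. Met.
  (d) No defendant is a corporation. Fails.
Only condition (d) fails.

(d)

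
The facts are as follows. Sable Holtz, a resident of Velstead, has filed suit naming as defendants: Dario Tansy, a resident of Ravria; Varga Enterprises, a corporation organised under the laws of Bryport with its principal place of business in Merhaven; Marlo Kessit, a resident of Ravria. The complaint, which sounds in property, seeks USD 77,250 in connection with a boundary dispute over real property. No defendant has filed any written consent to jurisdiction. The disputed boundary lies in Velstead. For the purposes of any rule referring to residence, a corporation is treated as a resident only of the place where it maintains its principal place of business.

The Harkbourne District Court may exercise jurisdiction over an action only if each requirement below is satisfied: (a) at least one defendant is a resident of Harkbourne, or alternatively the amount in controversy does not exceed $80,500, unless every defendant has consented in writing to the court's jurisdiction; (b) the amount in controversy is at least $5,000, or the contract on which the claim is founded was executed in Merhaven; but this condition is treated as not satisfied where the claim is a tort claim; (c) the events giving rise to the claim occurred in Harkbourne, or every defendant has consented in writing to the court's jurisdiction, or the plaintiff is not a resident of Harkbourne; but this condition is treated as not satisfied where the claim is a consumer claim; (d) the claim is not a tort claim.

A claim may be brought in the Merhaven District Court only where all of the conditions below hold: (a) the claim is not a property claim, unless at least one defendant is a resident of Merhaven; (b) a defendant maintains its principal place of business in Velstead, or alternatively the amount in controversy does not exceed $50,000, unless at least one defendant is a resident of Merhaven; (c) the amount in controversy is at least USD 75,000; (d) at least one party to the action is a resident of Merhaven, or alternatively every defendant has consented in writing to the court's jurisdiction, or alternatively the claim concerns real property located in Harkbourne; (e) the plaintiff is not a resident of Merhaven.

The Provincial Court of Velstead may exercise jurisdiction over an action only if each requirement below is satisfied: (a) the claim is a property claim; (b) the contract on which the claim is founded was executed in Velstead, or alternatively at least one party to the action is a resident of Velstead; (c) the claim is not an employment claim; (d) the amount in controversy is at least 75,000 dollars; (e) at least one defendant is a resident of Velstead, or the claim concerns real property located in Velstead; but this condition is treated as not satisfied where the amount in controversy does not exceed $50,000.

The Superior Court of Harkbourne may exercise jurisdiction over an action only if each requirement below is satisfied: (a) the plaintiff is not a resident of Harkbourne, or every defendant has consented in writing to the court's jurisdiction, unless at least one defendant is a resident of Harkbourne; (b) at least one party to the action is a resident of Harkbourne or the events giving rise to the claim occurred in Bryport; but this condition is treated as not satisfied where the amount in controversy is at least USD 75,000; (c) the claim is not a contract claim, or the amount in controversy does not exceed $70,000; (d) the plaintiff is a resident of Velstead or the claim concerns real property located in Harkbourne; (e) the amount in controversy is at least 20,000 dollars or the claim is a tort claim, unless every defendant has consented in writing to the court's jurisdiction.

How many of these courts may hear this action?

The Harkbourne District Court:
  (a) The amount in controversy is 77,250 dollars, within the 80,500 dollars ceiling, so one alternative holds. Met.
  (b) The amount in controversy is $77,250, which meets the USD 5,000 floor, so this disjunct is met. The exception is not triggered, since the claim is a property claim, not a tort claim. Satisfied.
  (c) The plaintiff resides in Velstead, which is not Harkbourne, so this disjunct is met. The carve-out does not apply: the claim is a property claim, not a consumer claim. Condition met.
  (d) The claim is a property claim, not a tort claim. Met.
  → Every requirement is satisfied — jurisdiction.
The Merhaven District Court:
  (a) The claim is a property claim. But Varga Enterprises resides in Merhaven, and the 'unless' clause therefore excuses the requirement. Met.
  (b) The corporate defendant(s) have their principal place of business in Merhaven, not Velstead; the amount in controversy is 77,250 dollars, above the USD 50,000 ceiling — no alternative holds. But Varga Enterprises resides in Merhaven, and the 'unless' clause therefore excuses the requirement. Satisfied.
  (c) The amount in controversy is $77,250, which meets the $75,000 floor. Condition met.
  (d) Varga Enterprises resides in Merhaven, so one alternative holds. Met.
  (e) The plaintiff resides in Velstead, which is not Merhaven. Condition met.
  → Jurisdiction lies.
The Provincial Court of Velstead:
  (a) The claim is a property claim. Condition met.
  (b) Sable Holtz resides in Velstead, so one alternative holds. Met.
  (c) The claim is a property claim, not an employment claim. Satisfied.
  (d) The amount in controversy is USD 77,250, which meets the 75,000 dollars floor. Met.
  (e) The property lies in Velstead, so this disjunct is met. The carve-out does not apply: the amount in controversy is $77,250, above the USD 50,000 ceiling. Satisfied.
  → Every requirement is satisfied — jurisdiction.
The Superior Court of Harkbourne:
  (a) The plaintiff resides in Velstead, which is not Harkbourne, so this disjunct is met. Condition met.
  (b) No party resides in Harkbourne; the operative events occurred in Velstead, not Bryport — every alternative fails. Condition not met.
  (c) The claim is a property claim, not a contract claim, so one alternative holds. Condition met.
  (d) The plaintiff resides in Velstead — that alternative is enough. Met.
  (e) The amount in controversy is $77,250, which meets the 20,000 dollars floor, so one alternative holds. Met.
  → The court lacks jurisdiction.
Courts with jurisdiction: the Harkbourne District Court, the Merhaven District Court, the Provincial Court of Velstead — 3 in total.

3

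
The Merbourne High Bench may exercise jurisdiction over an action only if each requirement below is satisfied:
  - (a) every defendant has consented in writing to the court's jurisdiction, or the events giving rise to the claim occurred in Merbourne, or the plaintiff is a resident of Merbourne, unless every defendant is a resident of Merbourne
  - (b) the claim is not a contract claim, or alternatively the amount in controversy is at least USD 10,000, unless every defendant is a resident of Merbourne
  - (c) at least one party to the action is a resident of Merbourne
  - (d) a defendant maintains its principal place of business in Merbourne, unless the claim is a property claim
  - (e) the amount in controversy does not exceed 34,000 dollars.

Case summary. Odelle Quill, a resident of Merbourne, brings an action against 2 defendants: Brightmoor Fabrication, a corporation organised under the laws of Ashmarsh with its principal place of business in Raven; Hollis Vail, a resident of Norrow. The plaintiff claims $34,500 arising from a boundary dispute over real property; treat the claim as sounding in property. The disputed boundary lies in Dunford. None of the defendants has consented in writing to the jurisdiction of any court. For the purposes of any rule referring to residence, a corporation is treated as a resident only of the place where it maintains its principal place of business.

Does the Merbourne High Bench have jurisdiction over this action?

No

The Merbourne High Bench:
  (a) The plaintiff resides in Merbourne, which satisfies one of the alternatives. Satisfied.
  (b) The claim is a property claim, not a contract claim, so this disjunct is met. Condition met.
  (c) Odelle Quill resides in Merbourne. Met.
  (d) The corporate defendant(s) have their principal place of business in Raven, not Merbourne. The proviso rescues it, though: the claim is a property claim. Condition met.
  (e) The amount in controversy is 34,500 dollars, above the USD 34,000 ceiling. Not met.
  → At least one condition fails; no jurisdiction.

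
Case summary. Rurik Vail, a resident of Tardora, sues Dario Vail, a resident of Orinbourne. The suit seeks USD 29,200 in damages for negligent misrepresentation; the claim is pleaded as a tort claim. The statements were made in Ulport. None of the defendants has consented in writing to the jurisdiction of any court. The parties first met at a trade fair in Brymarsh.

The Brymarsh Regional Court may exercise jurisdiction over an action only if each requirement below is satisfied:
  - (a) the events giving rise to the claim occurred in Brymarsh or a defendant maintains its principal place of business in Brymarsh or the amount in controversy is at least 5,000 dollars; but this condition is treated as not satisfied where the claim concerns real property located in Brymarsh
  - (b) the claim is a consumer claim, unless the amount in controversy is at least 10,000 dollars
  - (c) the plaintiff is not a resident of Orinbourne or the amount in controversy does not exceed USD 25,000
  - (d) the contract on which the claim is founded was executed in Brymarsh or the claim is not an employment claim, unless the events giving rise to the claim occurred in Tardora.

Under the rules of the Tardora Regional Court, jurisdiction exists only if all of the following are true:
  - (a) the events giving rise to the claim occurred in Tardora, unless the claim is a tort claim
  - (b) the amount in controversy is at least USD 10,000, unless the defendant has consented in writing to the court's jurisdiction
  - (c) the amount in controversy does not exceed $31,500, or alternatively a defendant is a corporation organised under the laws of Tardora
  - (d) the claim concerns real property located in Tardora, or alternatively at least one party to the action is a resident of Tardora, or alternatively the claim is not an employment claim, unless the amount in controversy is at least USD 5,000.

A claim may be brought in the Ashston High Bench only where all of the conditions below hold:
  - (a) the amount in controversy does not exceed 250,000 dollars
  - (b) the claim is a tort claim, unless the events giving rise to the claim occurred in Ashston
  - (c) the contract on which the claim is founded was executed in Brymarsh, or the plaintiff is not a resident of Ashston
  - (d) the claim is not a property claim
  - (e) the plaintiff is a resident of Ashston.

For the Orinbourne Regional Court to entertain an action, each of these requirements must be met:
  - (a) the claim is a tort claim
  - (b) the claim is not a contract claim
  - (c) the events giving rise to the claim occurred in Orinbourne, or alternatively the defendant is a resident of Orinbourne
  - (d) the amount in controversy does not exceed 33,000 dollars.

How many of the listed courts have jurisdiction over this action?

3

The Brymarsh Regional Court:
  (a) The amount in controversy is $29,200, which meets the $5,000 floor, which satisfies one of the alternatives. And the carve-out is inapplicable — the claim does not concern real property. Condition met.
  (b) The claim is a tort claim, not a consumer claim. The proviso rescues it, though: the amount in controversy is $29,200, which meets the USD 10,000 floor. Satisfied.
  (c) The plaintiff resides in Tardora, which is not Orinbourne, so this disjunct is met. Met.
  (d) The claim is a tort claim, not an employment claim, so this disjunct is met. Condition met.
  → Jurisdiction lies.
The Tardora Regional Court:
  (a) The operative events occurred in Ulport, not Tardora. However, the claim is a tort claim, so the 'unless' proviso supplies this condition. Condition met.
  (b) The amount in controversy is USD 29,200, which meets the $10,000 floor. Met.
  (c) The amount in controversy is USD 29,200, within the $31,500 ceiling — that alternative is enough. Satisfied.
  (d) Rurik Vail resides in Tardora, which satisfies one of the alternatives. Met.
  → Jurisdiction lies.
The Ashston High Bench:
  (a) The amount in controversy is USD 29,200, within the 250,000 dollars ceiling. Condition met.
  (b) The claim is a tort claim. Satisfied.
  (c) The plaintiff resides in Tardora, which is not Ashston, so this disjunct is met. Condition met.
  (d) The claim is a tort claim, not a property claim. Condition met.
  (e) The plaintiff resides in Tardora, not Ashston. Not met.
  → The court lacks jurisdiction.
The Orinbourne Regional Court:
  (a) The claim is a tort claim. Met.
  (b) The claim is a tort claim, not a contract claim. Met.
  (c) The defendant resides in Orinbourne, so one alternative holds. Condition met.
  (d) The amount in controversy is $29,200, within the USD 33,000 ceiling. Condition met.
  → The court has jurisdiction.
Courts with jurisdiction: the Brymarsh Regional Court, the Tardora Regional Court, the Orinbourne Regional Court — 3 in total.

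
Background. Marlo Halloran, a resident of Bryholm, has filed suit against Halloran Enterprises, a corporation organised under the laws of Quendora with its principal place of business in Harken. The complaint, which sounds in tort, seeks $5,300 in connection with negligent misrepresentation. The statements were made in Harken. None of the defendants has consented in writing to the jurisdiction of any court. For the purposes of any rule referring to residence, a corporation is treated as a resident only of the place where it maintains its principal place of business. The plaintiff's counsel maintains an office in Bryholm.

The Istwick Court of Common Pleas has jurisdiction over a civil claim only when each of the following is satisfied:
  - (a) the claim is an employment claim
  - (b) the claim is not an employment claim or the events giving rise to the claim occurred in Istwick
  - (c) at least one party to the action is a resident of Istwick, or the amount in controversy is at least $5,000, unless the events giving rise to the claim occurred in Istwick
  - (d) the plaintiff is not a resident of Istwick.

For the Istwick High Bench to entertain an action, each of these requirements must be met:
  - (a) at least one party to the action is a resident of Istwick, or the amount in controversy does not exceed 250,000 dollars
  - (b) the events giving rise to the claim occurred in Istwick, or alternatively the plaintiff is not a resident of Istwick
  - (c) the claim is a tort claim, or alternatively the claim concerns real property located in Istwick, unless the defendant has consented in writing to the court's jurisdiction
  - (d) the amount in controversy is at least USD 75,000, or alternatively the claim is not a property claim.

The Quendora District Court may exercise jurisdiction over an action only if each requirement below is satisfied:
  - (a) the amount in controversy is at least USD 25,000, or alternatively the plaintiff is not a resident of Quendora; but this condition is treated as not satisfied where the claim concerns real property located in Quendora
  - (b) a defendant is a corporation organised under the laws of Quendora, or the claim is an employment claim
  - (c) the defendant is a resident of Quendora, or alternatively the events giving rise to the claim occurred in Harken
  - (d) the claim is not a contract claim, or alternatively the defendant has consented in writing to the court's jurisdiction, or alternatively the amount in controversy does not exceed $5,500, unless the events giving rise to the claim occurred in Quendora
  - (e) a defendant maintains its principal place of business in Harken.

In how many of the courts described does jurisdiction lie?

The Istwick Court of Common Pleas:
  (a) The claim is a tort claim, not an employment claim. Not satisfied.
  (b) The claim is a tort claim, not an employment claim, which satisfies one of the alternatives. Met.
  (c) The amount in controversy is $5,300, which meets the $5,000 floor, so one alternative holds. Met.
  (d) The plaintiff resides in Bryholm, which is not Istwick. Condition met.
  → The court lacks jurisdiction.
The Istwick High Bench:
  (a) The amount in controversy is 5,300 dollars, within the USD 250,000 ceiling, so this disjunct is met. Condition met.
  (b) The plaintiff resides in Bryholm, which is not Istwick, so this disjunct is met. Condition met.
  (c) The claim is a tort claim, so one alternative holds. Met.
  (d) The claim is a tort claim, not a property claim, which satisfies one of the alternatives. Condition met.
  → All conditions met; jurisdiction exists.
The Quendora District Court:
  (a) The plaintiff resides in Bryholm, which is not Quendora, so this disjunct is met. And the carve-out is inapplicable — the claim does not concern real property. Condition met.
  (b) Halloran Enterprises is organised under the laws of Quendora — that alternative is enough. Satisfied.
  (c) The operative events occurred in Harken — that alternative is enough. Satisfied.
  (d) The claim is a tort claim, not a contract claim, so this disjunct is met. Satisfied.
  (e) Halloran Enterprises has its principal place of business in Harken. Condition met.
  → All conditions met; jurisdiction exists.
Courts with jurisdiction: the Istwick High Bench, the Quendora District Court — 2 in total.

2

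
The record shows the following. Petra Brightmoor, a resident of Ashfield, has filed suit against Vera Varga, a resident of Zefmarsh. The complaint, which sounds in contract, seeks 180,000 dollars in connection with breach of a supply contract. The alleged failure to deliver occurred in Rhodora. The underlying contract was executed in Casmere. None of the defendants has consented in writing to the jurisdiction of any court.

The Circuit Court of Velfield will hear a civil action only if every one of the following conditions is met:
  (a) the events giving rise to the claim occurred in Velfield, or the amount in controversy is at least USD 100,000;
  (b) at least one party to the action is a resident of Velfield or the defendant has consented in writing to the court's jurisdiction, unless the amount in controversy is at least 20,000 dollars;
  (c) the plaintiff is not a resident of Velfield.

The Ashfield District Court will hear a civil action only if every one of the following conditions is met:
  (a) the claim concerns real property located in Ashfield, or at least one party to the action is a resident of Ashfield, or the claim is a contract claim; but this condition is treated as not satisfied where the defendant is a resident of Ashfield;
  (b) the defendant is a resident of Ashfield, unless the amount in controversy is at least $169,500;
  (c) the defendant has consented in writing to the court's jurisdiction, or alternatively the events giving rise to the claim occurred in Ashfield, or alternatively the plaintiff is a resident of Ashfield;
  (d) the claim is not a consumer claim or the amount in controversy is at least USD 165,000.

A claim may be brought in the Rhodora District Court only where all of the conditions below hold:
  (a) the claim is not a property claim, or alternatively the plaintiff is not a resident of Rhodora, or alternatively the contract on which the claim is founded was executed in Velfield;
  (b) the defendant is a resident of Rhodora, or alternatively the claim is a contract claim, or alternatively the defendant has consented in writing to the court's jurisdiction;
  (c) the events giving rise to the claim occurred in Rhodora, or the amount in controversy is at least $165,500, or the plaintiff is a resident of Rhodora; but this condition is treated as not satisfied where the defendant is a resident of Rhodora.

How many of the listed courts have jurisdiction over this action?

3

The Circuit Court of Velfield:
  (a) The amount in controversy is 180,000 dollars, which meets the 100,000 dollars floor, so one alternative holds. Met.
  (b) No party resides in Velfield; no such written consent has been filed — every alternative fails. The proviso rescues it, though: the amount in controversy is 180,000 dollars, which meets the 20,000 dollars floor. Met.
  (c) The plaintiff resides in Ashfield, which is not Velfield. Met.
  → All conditions met; jurisdiction exists.
The Ashfield District Court:
  (a) Petra Brightmoor resides in Ashfield, which satisfies one of the alternatives. The carve-out does not apply: the defendant resides in Zefmarsh, not Ashfield. Met.
  (b) The defendant resides in Zefmarsh, not Ashfield. However, the amount in controversy is 180,000 dollars, which meets the $169,500 floor, so the 'unless' proviso supplies this condition. Condition met.
  (c) The plaintiff resides in Ashfield, so this disjunct is met. Satisfied.
  (d) The claim is a contract claim, not a consumer claim — that alternative is enough. Met.
  → Jurisdiction lies.
The Rhodora District Court:
  (a) The claim is a contract claim, not a property claim, so one alternative holds. Met.
  (b) The claim is a contract claim, so this disjunct is met. Satisfied.
  (c) The operative events occurred in Rhodora, which satisfies one of the alternatives. The carve-out does not apply: the defendant resides in Zefmarsh, not Rhodora. Condition met.
  → All conditions met; jurisdiction exists.
Courts with jurisdiction: the Circuit Court of Velfield, the Ashfield District Court, the Rhodora District Court — 3 in total.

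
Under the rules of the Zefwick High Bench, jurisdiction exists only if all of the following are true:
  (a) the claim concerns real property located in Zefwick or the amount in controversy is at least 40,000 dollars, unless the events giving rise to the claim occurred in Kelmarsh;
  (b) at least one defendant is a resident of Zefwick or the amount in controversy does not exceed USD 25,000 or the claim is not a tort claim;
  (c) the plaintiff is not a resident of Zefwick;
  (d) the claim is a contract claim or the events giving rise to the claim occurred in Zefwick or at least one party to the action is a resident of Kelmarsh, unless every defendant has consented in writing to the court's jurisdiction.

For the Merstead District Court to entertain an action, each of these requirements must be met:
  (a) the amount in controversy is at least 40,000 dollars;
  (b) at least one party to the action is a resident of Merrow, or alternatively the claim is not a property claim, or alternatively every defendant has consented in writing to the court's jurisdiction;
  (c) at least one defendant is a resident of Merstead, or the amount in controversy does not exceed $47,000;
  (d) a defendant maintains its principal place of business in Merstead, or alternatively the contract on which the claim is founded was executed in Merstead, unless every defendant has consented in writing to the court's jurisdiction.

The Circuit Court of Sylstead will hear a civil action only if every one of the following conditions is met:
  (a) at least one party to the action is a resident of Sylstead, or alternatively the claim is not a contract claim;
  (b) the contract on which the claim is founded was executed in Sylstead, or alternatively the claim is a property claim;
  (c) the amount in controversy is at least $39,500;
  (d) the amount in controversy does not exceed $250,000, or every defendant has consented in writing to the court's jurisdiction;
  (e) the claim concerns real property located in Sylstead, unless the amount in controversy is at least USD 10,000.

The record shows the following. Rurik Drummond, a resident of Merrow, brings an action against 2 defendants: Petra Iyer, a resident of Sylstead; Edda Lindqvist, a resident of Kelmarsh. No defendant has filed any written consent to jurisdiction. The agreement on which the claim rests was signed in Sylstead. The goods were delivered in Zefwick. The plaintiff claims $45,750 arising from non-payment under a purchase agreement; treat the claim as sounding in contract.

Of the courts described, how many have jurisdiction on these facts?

The Zefwick High Bench:
  (a) The amount in controversy is 45,750 dollars, which meets the $40,000 floor, which satisfies one of the alternatives. Condition met.
  (b) The claim is a contract claim, not a tort claim — that alternative is enough. Satisfied.
  (c) The plaintiff resides in Merrow, which is not Zefwick. Satisfied.
  (d) The claim is a contract claim, so one alternative holds. Satisfied.
  → The court has jurisdiction.
The Merstead District Court:
  (a) The amount in controversy is $45,750, which meets the $40,000 floor. Condition met.
  (b) Rurik Drummond resides in Merrow, which satisfies one of the alternatives. Satisfied.
  (c) The amount in controversy is 45,750 dollars, within the USD 47,000 ceiling, which satisfies one of the alternatives. Condition met.
  (d) No defendant is a corporation; the contract was executed in Sylstead, not Merstead — no alternative holds. The proviso offers no rescue either, since no such written consent has been filed. Condition not met.
  → No jurisdiction.
The Circuit Court of Sylstead:
  (a) Petra Iyer resides in Sylstead, which satisfies one of the alternatives. Satisfied.
  (b) The contract was executed in Sylstead, so one alternative holds. Met.
  (c) The amount in controversy is $45,750, which meets the 39,500 dollars floor. Condition met.
  (d) The amount in controversy is USD 45,750, within the $250,000 ceiling, so this disjunct is met. Met.
  (e) The claim does not concern real property. The proviso rescues it, though: the amount in controversy is $45,750, which meets the 10,000 dollars floor. Satisfied.
  → Every requirement is satisfied — jurisdiction.
Courts with jurisdiction: the Zefwick High Bench, the Circuit Court of Sylstead — 2 in total.

2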